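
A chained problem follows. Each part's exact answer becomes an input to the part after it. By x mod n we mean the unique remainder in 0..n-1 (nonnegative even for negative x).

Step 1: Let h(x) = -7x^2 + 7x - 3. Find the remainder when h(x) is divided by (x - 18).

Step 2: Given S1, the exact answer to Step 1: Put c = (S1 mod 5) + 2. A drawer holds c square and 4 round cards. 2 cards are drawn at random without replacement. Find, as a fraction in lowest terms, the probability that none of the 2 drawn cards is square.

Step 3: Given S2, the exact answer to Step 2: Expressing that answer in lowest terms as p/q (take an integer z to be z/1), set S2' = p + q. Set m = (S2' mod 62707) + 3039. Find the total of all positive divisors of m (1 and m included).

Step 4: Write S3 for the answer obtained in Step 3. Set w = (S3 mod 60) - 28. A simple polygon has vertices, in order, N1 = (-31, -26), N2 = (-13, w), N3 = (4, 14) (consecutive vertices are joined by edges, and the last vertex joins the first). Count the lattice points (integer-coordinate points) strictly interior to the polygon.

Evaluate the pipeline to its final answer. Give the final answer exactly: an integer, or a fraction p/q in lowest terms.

Step 1: remainder = value at the root: -7*(18)^2 + 7*(18)^1 - 3 = (-2268) + (126) + (-3) = -2145; answer -2145
Step 2: S1 = -2145; c = 2; total draws C(6,2) = 15; favorable C(4,2) = 6; P = 2/5; answer 2/5
Step 3: S2 = 2/5; threaded value p + q = 7; m = 3046; 3046 = 2 * 1523; sigma = (1 + 2) * (1 + 1523) = 3 * 1524 = 4572; answer 4572
Step 4: S3 = 4572; w = -16; cross terms: (-31*-16 - -13*-26)=158, (-13*14 - 4*-16)=-118, (4*-26 - -31*14)=330; twice the area = |370| = 370; area = 185; boundary points = 2 + 1 + 5 = 8; strictly interior points = area - boundary/2 + 1 = 182; answer 182

182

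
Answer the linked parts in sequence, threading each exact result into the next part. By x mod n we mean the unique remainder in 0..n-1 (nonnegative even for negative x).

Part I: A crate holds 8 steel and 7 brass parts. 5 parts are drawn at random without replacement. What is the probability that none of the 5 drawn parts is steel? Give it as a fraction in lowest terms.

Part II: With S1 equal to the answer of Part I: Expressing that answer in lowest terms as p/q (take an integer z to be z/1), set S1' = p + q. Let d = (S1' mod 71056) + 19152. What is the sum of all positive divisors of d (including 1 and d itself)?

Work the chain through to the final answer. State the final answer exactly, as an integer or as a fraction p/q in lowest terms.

Part I: total draws C(15,5) = 3003; favorable C(7,5) = 21; P = 1/143; answer 1/143
Part II: S1 = 1/143; threaded value p + q = 144; d = 19296; 19296 = 2^5 * 3^2 * 67; sigma = (1 + 2 + 4 + 8 + 16 + 32) * (1 + 3 + 9) * (1 + 67) = 63 * 13 * 68 = 55692; answer 55692

55692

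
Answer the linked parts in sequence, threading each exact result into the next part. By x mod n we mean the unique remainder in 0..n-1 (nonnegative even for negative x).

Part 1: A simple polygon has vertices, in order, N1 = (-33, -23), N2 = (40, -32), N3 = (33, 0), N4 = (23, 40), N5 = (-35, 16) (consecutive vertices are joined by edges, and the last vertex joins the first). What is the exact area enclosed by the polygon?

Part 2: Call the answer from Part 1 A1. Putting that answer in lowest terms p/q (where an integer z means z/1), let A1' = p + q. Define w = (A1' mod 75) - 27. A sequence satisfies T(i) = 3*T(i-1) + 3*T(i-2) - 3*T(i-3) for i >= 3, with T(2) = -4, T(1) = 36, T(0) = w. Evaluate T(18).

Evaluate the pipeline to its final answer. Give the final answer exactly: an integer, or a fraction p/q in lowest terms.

Part 1: cross terms: (-33*-32 - 40*-23)=1976, (40*0 - 33*-32)=1056, (33*40 - 23*0)=1320, (23*16 - -35*40)=1768, (-35*-23 - -33*16)=1333; twice the area = |7453| = 7453; area = 7453/2; answer 7453/2
Part 2: A1 = 7453/2; threaded value p + q = 7455; w = 3; T(3) = 3*(-4) + 3*(36) - 3*(3) = 87; iterating: T(3)=87, T(4)=141, T(5)=696, T(6)=2250, T(7)=8415, T(8)=29907, T(9)=108216, T(10)=389124, T(11)=1402299, T(12)=5049621, T(13)=18188388, T(14)=65507130, T(15)=235937691, T(16)=849769299, T(17)=3060599580, T(18)=11023293564; answer 11023293564

11023293564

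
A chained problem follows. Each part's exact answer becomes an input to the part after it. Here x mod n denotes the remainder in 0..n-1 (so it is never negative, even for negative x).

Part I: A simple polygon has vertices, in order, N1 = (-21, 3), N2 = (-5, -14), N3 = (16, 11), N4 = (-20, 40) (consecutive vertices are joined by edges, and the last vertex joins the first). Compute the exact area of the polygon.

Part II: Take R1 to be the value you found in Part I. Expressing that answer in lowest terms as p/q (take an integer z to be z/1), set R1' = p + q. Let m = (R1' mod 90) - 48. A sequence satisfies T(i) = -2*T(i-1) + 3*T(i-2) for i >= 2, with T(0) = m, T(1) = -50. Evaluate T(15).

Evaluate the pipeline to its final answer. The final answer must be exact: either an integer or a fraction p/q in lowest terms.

-258280322

Part I: cross terms: (-21*-14 - -5*3)=309, (-5*11 - 16*-14)=169, (16*40 - -20*11)=860, (-20*3 - -21*40)=780; twice the area = |2118| = 2118; area = 1059; answer 1059
Part II: R1 = 1059; threaded value p + q = 1060; m = 22; T(2) = -2*(-50) + 3*(22) = 166; iterating: T(2)=166, T(3)=-482, T(4)=1462, T(5)=-4370, T(6)=13126, T(7)=-39362, T(8)=118102, T(9)=-354290, T(10)=1062886, T(11)=-3188642, T(12)=9565942, T(13)=-28697810, T(14)=86093446, T(15)=-258280322; answer -258280322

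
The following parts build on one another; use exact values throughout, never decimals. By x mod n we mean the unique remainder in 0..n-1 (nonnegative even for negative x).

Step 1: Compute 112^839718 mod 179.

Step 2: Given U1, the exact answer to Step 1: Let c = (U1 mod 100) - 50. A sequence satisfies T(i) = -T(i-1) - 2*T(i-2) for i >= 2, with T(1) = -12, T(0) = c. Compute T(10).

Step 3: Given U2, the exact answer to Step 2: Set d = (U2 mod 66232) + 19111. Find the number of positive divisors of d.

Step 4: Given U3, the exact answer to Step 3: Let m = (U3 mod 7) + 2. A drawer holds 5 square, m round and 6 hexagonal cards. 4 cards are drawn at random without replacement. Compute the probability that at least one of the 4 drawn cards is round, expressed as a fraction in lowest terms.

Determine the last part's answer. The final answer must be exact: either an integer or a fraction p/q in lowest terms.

Step 1: squarings mod 179: 112^1=112, 112^2=14, 112^4=17, 112^8=110, 112^16=107, 112^32=172, 112^64=49, 112^128=74, 112^256=106, 112^512=138, 112^1024=70, 112^2048=67, 112^4096=14, 112^8192=17, 112^16384=110, 112^32768=107, 112^65536=172, 112^131072=49, 112^262144=74, 112^524288=106; 112^839718 = 112^2 * 112^4 * 112^32 * 112^4096 * 112^16384 * 112^32768 * 112^262144 * 112^524288 = 43 (mod 179); answer 43
Step 2: U1 = 43; c = -7; T(2) = -1*(-12) - 2*(-7) = 26; iterating: T(2)=26, T(3)=-2, T(4)=-50, T(5)=54, T(6)=46, T(7)=-154, T(8)=62, T(9)=246, T(10)=-370; answer -370
Step 3: U2 = -370; d = 84973; 84973 = 7 * 61 * 199; number of divisors = (1+1) * (1+1) * (1+1) = 8; answer 8
Step 4: U3 = 8; m = 3; total draws C(14,4) = 1001; complement C(11,4) = 330; favorable 1001 - 330 = 671; P = 61/91; answer 61/91

61/91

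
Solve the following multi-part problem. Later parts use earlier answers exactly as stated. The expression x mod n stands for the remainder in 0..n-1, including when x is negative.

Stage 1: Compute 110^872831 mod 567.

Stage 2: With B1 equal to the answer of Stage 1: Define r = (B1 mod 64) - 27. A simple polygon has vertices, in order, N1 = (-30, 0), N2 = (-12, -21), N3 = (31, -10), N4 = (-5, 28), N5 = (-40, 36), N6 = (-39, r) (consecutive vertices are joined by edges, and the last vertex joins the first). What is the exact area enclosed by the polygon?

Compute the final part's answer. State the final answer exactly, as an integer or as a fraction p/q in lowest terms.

4293/2

Stage 1: squarings mod 567: 110^1=110, 110^2=193, 110^4=394, 110^8=445, 110^16=142, 110^32=319, 110^64=268, 110^128=382, 110^256=205, 110^512=67, 110^1024=520, 110^2048=508, 110^4096=79, 110^8192=4, 110^16384=16, 110^32768=256, 110^65536=331, 110^131072=130, 110^262144=457, 110^524288=193; 110^872831 = 110^1 * 110^2 * 110^4 * 110^8 * 110^16 * 110^32 * 110^64 * 110^256 * 110^4096 * 110^16384 * 110^65536 * 110^262144 * 110^524288 = 374 (mod 567); answer 374
Stage 2: B1 = 374; r = 27; cross terms: (-30*-21 - -12*0)=630, (-12*-10 - 31*-21)=771, (31*28 - -5*-10)=818, (-5*36 - -40*28)=940, (-40*27 - -39*36)=324, (-39*0 - -30*27)=810; twice the area = |4293| = 4293; area = 4293/2; answer 4293/2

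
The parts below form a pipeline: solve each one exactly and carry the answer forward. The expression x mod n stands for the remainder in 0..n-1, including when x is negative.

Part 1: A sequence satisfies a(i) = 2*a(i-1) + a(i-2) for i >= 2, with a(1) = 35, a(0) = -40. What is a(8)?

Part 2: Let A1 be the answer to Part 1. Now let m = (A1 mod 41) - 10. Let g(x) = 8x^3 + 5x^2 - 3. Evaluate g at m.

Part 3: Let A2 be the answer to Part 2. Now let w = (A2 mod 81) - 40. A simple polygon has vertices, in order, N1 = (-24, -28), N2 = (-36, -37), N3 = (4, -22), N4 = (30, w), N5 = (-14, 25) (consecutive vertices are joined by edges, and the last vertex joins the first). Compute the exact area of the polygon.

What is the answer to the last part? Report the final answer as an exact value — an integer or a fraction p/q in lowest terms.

1881

Part 1: a(2) = 2*(35) + 1*(-40) = 30; iterating: a(2)=30, a(3)=95, a(4)=220, a(5)=535, a(6)=1290, a(7)=3115, a(8)=7520; answer 7520
Part 2: A1 = 7520; m = 7; 8*(7)^3 + 5*(7)^2 - 3 = (2744) + (245) + (-3) = 2986; answer 2986
Part 3: A2 = 2986; w = 30; cross terms: (-24*-37 - -36*-28)=-120, (-36*-22 - 4*-37)=940, (4*30 - 30*-22)=780, (30*25 - -14*30)=1170, (-14*-28 - -24*25)=992; twice the area = |3762| = 3762; area = 1881; answer 1881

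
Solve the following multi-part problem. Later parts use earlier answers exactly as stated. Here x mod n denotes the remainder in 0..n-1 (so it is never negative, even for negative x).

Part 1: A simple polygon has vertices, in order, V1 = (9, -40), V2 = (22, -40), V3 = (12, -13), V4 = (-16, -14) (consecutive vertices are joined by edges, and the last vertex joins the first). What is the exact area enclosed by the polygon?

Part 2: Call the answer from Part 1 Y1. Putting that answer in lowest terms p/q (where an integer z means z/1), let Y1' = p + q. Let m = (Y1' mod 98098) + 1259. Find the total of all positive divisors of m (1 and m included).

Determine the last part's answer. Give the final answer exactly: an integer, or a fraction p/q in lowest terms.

4256

Part 1: cross terms: (9*-40 - 22*-40)=520, (22*-13 - 12*-40)=194, (12*-14 - -16*-13)=-376, (-16*-40 - 9*-14)=766; twice the area = |1104| = 1104; area = 552; answer 552
Part 2: Y1 = 552; threaded value p + q = 553; m = 1812; 1812 = 2^2 * 3 * 151; sigma = (1 + 2 + 4) * (1 + 3) * (1 + 151) = 7 * 4 * 152 = 4256; answer 4256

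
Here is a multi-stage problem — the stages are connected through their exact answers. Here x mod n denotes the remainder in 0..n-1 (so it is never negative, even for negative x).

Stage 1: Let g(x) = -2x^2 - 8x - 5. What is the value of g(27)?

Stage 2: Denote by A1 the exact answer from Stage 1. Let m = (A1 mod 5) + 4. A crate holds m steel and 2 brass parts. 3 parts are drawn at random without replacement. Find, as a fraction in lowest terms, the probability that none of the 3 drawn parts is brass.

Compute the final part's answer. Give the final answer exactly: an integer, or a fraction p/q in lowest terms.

2/7

Stage 1: -2*(27)^2 - 8*(27)^1 - 5 = (-1458) + (-216) + (-5) = -1679; answer -1679
Stage 2: A1 = -1679; m = 5; total draws C(7,3) = 35; favorable C(5,3) = 10; P = 2/7; answer 2/7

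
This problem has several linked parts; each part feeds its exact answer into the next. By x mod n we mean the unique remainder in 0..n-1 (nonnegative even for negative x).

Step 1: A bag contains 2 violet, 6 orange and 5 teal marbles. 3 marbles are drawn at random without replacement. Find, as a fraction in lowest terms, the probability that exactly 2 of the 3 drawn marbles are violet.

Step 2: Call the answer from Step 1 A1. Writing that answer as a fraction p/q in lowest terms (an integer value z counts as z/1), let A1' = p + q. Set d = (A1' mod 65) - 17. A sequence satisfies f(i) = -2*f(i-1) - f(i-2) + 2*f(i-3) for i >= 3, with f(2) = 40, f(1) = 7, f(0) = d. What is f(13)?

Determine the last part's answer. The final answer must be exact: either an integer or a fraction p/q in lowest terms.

-14149

Step 1: total draws C(13,3) = 286; favorable C(2,2)*C(11,1) = 11; P = 1/26; answer 1/26
Step 2: A1 = 1/26; threaded value p + q = 27; d = 10; f(3) = -2*(40) - 1*(7) + 2*(10) = -67; iterating: f(3)=-67, f(4)=108, f(5)=-69, f(6)=-104, f(7)=493, f(8)=-1020, f(9)=1339, f(10)=-672, f(11)=-2035, f(12)=7420, f(13)=-14149; answer -14149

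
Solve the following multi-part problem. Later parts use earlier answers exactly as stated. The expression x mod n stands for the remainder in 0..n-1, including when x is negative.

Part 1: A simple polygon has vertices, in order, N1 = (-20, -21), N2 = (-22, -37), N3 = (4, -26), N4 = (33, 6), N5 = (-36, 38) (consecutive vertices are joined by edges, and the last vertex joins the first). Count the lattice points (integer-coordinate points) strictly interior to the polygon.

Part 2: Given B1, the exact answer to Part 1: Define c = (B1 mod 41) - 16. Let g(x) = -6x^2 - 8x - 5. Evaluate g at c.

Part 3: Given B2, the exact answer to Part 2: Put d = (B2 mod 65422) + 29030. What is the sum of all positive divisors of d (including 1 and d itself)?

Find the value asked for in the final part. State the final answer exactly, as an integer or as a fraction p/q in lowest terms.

Part 1: cross terms: (-20*-37 - -22*-21)=278, (-22*-26 - 4*-37)=720, (4*6 - 33*-26)=882, (33*38 - -36*6)=1470, (-36*-21 - -20*38)=1516; twice the area = |4866| = 4866; area = 2433; boundary points = 2 + 1 + 1 + 1 + 1 = 6; strictly interior points = area - boundary/2 + 1 = 2431; answer 2431
Part 2: B1 = 2431; c = -4; -6*(-4)^2 - 8*(-4)^1 - 5 = (-96) + (32) + (-5) = -69; answer -69
Part 3: B2 = -69; d = 94383; 94383 = 3^2 * 10487; sigma = (1 + 3 + 9) * (1 + 10487) = 13 * 10488 = 136344; answer 136344

136344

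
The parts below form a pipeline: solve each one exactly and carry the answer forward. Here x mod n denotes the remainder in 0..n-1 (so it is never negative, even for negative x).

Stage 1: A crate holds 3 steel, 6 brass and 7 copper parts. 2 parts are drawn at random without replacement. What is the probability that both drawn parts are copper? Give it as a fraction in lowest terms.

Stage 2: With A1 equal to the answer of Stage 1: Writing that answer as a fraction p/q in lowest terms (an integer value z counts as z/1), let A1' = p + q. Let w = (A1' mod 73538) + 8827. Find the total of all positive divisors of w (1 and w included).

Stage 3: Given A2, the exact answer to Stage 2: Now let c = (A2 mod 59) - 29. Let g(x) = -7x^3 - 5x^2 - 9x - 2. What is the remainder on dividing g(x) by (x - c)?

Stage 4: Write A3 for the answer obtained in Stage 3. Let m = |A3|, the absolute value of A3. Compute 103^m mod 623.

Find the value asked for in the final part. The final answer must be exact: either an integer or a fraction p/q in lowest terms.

Stage 1: total draws C(16,2) = 120; favorable C(7,2) = 21; P = 7/40; answer 7/40
Stage 2: A1 = 7/40; threaded value p + q = 47; w = 8874; 8874 = 2 * 3^2 * 17 * 29; sigma = (1 + 2) * (1 + 3 + 9) * (1 + 17) * (1 + 29) = 3 * 13 * 18 * 30 = 21060; answer 21060
Stage 3: A2 = 21060; c = 27; remainder = value at the root: -7*(27)^3 - 5*(27)^2 - 9*(27)^1 - 2 = (-137781) + (-3645) + (-243) + (-2) = -141671; answer -141671
Stage 4: A3 = -141671; m = 141671; squarings mod 623: 103^1=103, 103^2=18, 103^4=324, 103^8=312, 103^16=156, 103^32=39, 103^64=275, 103^128=242, 103^256=2, 103^512=4, 103^1024=16, 103^2048=256, 103^4096=121, 103^8192=312, 103^16384=156, 103^32768=39, 103^65536=275, 103^131072=242; 103^141671 = 103^1 * 103^2 * 103^4 * 103^32 * 103^64 * 103^256 * 103^2048 * 103^8192 * 103^131072 = 318 (mod 623); answer 318

318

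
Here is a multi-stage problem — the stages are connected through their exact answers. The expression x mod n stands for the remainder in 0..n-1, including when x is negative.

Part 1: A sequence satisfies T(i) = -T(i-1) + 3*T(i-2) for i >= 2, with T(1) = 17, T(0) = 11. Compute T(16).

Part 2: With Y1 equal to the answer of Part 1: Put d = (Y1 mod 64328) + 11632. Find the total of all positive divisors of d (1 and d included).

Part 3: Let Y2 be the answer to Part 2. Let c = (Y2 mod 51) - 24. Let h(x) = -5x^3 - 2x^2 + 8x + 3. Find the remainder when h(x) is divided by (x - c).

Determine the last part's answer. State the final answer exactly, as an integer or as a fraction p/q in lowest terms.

-25004

Part 1: T(2) = -1*(17) + 3*(11) = 16; iterating: T(2)=16, T(3)=35, T(4)=13, T(5)=92, T(6)=-53, T(7)=329, T(8)=-488, T(9)=1475, T(10)=-2939, T(11)=7364, T(12)=-16181, T(13)=38273, T(14)=-86816, T(15)=201635, T(16)=-462083; answer -462083
Part 2: Y1 = -462083; d = 64173; 64173 = 3 * 21391; sigma = (1 + 3) * (1 + 21391) = 4 * 21392 = 85568; answer 85568
Part 3: Y2 = 85568; c = 17; remainder = value at the root: -5*(17)^3 - 2*(17)^2 + 8*(17)^1 + 3 = (-24565) + (-578) + (136) + (3) = -25004; answer -25004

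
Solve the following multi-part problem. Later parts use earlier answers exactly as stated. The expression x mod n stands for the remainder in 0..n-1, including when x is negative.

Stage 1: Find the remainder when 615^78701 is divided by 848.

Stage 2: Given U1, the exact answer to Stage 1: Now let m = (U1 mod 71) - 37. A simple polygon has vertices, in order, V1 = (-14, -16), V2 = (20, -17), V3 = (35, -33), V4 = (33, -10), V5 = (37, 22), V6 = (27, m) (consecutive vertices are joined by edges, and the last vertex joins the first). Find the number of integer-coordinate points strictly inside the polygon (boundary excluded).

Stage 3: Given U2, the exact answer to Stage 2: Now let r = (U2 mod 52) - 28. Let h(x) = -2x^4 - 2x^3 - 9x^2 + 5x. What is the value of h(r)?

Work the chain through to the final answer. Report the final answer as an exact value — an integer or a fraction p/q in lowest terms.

-201294

Stage 1: squarings mod 848: 615^1=615, 615^2=17, 615^4=289, 615^8=417, 615^16=49, 615^32=705, 615^64=97, 615^128=81, 615^256=625, 615^512=545, 615^1024=225, 615^2048=593, 615^4096=577, 615^8192=513, 615^16384=289, 615^32768=417, 615^65536=49; 615^78701 = 615^1 * 615^4 * 615^8 * 615^32 * 615^64 * 615^256 * 615^512 * 615^4096 * 615^8192 * 615^65536 = 631 (mod 848); answer 631
Stage 2: U1 = 631; m = 26; cross terms: (-14*-17 - 20*-16)=558, (20*-33 - 35*-17)=-65, (35*-10 - 33*-33)=739, (33*22 - 37*-10)=1096, (37*26 - 27*22)=368, (27*-16 - -14*26)=-68; twice the area = |2628| = 2628; area = 1314; boundary points = 1 + 1 + 1 + 4 + 2 + 1 = 10; strictly interior points = area - boundary/2 + 1 = 1310; answer 1310
Stage 3: U2 = 1310; r = -18; -2*(-18)^4 - 2*(-18)^3 - 9*(-18)^2 + 5*(-18)^1 = (-209952) + (11664) + (-2916) + (-90) = -201294; answer -201294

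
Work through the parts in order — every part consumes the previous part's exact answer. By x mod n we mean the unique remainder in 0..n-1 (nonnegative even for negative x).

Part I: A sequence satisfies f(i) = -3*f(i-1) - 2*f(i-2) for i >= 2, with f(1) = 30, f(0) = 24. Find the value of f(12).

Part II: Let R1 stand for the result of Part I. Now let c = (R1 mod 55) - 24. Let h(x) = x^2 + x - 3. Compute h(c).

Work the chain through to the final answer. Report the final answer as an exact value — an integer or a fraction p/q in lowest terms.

Part I: f(2) = -3*(30) - 2*(24) = -138; iterating: f(2)=-138, f(3)=354, f(4)=-786, f(5)=1650, f(6)=-3378, f(7)=6834, f(8)=-13746, f(9)=27570, f(10)=-55218, f(11)=110514, f(12)=-221106; answer -221106
Part II: R1 = -221106; c = 25; 1*(25)^2 + 1*(25)^1 - 3 = (625) + (25) + (-3) = 647; answer 647

647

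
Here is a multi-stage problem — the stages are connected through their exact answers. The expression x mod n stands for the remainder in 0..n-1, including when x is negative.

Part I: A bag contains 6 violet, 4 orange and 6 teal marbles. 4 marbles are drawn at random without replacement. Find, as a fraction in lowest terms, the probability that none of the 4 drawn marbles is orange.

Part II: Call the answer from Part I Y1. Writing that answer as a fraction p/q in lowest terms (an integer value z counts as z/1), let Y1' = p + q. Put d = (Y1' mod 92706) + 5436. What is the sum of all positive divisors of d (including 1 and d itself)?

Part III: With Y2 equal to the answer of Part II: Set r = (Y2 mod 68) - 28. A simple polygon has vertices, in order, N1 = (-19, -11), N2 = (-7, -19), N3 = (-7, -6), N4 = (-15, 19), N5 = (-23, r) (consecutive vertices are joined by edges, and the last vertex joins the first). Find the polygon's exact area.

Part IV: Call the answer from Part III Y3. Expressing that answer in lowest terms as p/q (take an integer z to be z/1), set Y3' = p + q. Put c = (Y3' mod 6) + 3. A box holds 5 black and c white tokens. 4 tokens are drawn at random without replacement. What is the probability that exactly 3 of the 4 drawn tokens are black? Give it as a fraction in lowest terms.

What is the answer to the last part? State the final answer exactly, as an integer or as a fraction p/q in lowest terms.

2/11

Part I: total draws C(16,4) = 1820; favorable C(12,4) = 495; P = 99/364; answer 99/364
Part II: Y1 = 99/364; threaded value p + q = 463; d = 5899; 5899 = 17 * 347; sigma = (1 + 17) * (1 + 347) = 18 * 348 = 6264; answer 6264
Part III: Y2 = 6264; r = -20; cross terms: (-19*-19 - -7*-11)=284, (-7*-6 - -7*-19)=-91, (-7*19 - -15*-6)=-223, (-15*-20 - -23*19)=737, (-23*-11 - -19*-20)=-127; twice the area = |580| = 580; area = 290; answer 290
Part IV: Y3 = 290; threaded value p + q = 291; c = 6; total draws C(11,4) = 330; favorable C(5,3)*C(6,1) = 60; P = 2/11; answer 2/11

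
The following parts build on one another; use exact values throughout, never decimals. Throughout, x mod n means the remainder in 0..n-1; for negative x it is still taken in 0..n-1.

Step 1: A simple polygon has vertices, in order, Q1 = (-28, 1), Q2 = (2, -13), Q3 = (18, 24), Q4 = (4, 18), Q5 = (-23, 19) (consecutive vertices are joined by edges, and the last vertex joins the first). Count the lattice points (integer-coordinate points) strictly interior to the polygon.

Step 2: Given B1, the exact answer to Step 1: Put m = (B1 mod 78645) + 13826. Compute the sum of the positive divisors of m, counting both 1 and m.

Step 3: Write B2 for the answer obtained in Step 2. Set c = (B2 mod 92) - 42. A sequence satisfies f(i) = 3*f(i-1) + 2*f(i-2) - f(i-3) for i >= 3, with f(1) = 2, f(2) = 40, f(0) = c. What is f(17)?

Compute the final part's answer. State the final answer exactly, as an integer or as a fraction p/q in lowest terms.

Step 1: cross terms: (-28*-13 - 2*1)=362, (2*24 - 18*-13)=282, (18*18 - 4*24)=228, (4*19 - -23*18)=490, (-23*1 - -28*19)=509; twice the area = |1871| = 1871; area = 1871/2; boundary points = 2 + 1 + 2 + 1 + 1 = 7; strictly interior points = area - boundary/2 + 1 = 933; answer 933
Step 2: B1 = 933; m = 14759; 14759 is prime, so its only divisors are 1 and 14759; sigma = 1 + 14759 = 14760; answer 14760
Step 3: B2 = 14760; c = -2; f(3) = 3*(40) + 2*(2) - 1*(-2) = 126; iterating: f(3)=126, f(4)=456, f(5)=1580, f(6)=5526, f(7)=19282, f(8)=67318, f(9)=234992, f(10)=820330, f(11)=2863656, f(12)=9996636, f(13)=34896890, f(14)=121820286, f(15)=425258002, f(16)=1484517688, f(17)=5182248782; answer 5182248782

5182248782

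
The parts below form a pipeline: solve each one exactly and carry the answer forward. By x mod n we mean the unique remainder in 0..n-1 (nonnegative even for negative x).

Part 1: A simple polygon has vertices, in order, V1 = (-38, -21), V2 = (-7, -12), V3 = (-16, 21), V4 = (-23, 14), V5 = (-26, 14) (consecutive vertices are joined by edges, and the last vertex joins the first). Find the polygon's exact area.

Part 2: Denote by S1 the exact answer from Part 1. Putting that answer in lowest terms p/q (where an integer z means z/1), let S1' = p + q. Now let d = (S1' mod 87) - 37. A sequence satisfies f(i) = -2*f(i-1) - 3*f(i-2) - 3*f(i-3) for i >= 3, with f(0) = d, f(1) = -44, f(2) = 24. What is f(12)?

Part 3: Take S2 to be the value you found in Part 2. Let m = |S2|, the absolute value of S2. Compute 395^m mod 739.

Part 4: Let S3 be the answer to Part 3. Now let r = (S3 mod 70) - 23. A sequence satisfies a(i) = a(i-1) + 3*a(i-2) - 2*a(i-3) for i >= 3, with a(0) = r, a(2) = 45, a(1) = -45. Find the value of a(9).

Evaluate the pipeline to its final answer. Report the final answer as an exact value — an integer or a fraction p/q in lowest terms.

-5976

Part 1: cross terms: (-38*-12 - -7*-21)=309, (-7*21 - -16*-12)=-339, (-16*14 - -23*21)=259, (-23*14 - -26*14)=42, (-26*-21 - -38*14)=1078; twice the area = |1349| = 1349; area = 1349/2; answer 1349/2
Part 2: S1 = 1349/2; threaded value p + q = 1351; d = 9; f(3) = -2*(24) - 3*(-44) - 3*(9) = 57; iterating: f(3)=57, f(4)=-54, f(5)=-135, f(6)=261, f(7)=45, f(8)=-468, f(9)=18, f(10)=1233, f(11)=-1116, f(12)=-1521; answer -1521
Part 3: S2 = -1521; m = 1521; squarings mod 739: 395^1=395, 395^2=96, 395^4=348, 395^8=647, 395^16=335, 395^32=636, 395^64=263, 395^128=442, 395^256=268, 395^512=141, 395^1024=667; 395^1521 = 395^1 * 395^16 * 395^32 * 395^64 * 395^128 * 395^256 * 395^1024 = 692 (mod 739); answer 692
Part 4: S3 = 692; r = 39; a(3) = 1*(45) + 3*(-45) - 2*(39) = -168; iterating: a(3)=-168, a(4)=57, a(5)=-537, a(6)=-30, a(7)=-1755, a(8)=-771, a(9)=-5976; answer -5976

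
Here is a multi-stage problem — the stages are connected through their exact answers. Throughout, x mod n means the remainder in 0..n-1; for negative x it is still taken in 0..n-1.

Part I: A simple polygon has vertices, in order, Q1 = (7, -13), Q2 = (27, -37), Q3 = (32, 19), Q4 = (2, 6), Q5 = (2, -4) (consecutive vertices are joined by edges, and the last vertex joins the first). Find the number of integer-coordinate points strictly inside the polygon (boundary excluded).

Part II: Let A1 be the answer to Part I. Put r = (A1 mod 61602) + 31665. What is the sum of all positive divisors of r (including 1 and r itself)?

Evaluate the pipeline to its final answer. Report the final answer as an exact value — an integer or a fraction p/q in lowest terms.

Part I: cross terms: (7*-37 - 27*-13)=92, (27*19 - 32*-37)=1697, (32*6 - 2*19)=154, (2*-4 - 2*6)=-20, (2*-13 - 7*-4)=2; twice the area = |1925| = 1925; area = 1925/2; boundary points = 4 + 1 + 1 + 10 + 1 = 17; strictly interior points = area - boundary/2 + 1 = 955; answer 955
Part II: A1 = 955; r = 32620; 32620 = 2^2 * 5 * 7 * 233; sigma = (1 + 2 + 4) * (1 + 5) * (1 + 7) * (1 + 233) = 7 * 6 * 8 * 234 = 78624; answer 78624

78624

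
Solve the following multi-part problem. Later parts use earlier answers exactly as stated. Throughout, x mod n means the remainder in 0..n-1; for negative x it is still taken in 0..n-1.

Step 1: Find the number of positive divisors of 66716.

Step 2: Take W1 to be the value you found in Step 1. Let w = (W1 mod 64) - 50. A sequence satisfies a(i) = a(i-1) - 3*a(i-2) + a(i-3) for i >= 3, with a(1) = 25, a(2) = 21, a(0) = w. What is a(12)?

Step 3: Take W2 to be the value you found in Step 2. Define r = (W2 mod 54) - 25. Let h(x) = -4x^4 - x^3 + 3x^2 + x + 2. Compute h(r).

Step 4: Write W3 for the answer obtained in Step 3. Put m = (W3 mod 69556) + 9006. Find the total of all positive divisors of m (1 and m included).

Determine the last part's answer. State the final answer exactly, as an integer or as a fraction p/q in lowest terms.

76260

Step 1: 66716 = 2^2 * 13 * 1283; number of divisors = (2+1) * (1+1) * (1+1) = 12; answer 12
Step 2: W1 = 12; w = -38; a(3) = 1*(21) - 3*(25) + 1*(-38) = -92; iterating: a(3)=-92, a(4)=-130, a(5)=167, a(6)=465, a(7)=-166, a(8)=-1394, a(9)=-431, a(10)=3585, a(11)=3484, a(12)=-7702; answer -7702
Step 3: W2 = -7702; r = -5; -4*(-5)^4 - 1*(-5)^3 + 3*(-5)^2 + 1*(-5)^1 + 2 = (-2500) + (125) + (75) + (-5) + (2) = -2303; answer -2303
Step 4: W3 = -2303; m = 76259; 76259 is prime, so its only divisors are 1 and 76259; sigma = 1 + 76259 = 76260; answer 76260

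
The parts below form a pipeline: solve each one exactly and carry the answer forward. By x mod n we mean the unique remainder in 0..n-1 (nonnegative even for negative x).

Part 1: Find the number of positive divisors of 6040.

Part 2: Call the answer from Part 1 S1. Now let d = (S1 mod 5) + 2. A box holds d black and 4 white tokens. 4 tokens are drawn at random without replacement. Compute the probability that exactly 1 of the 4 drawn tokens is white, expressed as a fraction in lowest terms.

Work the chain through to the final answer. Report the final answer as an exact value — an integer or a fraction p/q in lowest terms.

4/35

Part 1: 6040 = 2^3 * 5 * 151; number of divisors = (3+1) * (1+1) * (1+1) = 16; answer 16
Part 2: S1 = 16; d = 3; total draws C(7,4) = 35; favorable C(4,1)*C(3,3) = 4; P = 4/35; answer 4/35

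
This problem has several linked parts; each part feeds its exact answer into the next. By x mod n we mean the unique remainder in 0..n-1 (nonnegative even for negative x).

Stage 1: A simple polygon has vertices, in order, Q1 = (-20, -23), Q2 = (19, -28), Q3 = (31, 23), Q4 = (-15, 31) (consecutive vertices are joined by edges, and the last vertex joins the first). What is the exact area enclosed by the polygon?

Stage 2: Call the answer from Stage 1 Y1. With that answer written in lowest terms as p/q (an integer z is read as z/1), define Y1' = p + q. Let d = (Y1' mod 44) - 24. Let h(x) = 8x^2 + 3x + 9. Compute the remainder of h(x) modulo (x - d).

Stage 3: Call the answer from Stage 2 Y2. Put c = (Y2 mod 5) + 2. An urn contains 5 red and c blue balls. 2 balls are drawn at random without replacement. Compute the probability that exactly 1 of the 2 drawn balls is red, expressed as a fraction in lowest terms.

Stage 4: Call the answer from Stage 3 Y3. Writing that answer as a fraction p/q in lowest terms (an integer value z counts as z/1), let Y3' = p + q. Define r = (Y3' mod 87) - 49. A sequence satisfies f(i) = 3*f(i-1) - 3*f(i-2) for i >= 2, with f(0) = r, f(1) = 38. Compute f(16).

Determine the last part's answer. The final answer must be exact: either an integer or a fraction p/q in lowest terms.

669222

Stage 1: cross terms: (-20*-28 - 19*-23)=997, (19*23 - 31*-28)=1305, (31*31 - -15*23)=1306, (-15*-23 - -20*31)=965; twice the area = |4573| = 4573; area = 4573/2; answer 4573/2
Stage 2: Y1 = 4573/2; threaded value p + q = 4575; d = 19; remainder = value at the root: 8*(19)^2 + 3*(19)^1 + 9 = (2888) + (57) + (9) = 2954; answer 2954
Stage 3: Y2 = 2954; c = 6; total draws C(11,2) = 55; favorable C(5,1)*C(6,1) = 30; P = 6/11; answer 6/11
Stage 4: Y3 = 6/11; threaded value p + q = 17; r = -32; f(2) = 3*(38) - 3*(-32) = 210; iterating: f(2)=210, f(3)=516, f(4)=918, f(5)=1206, f(6)=864, f(7)=-1026, f(8)=-5670, f(9)=-13932, f(10)=-24786, f(11)=-32562, f(12)=-23328, f(13)=27702, f(14)=153090, f(15)=376164, f(16)=669222; answer 669222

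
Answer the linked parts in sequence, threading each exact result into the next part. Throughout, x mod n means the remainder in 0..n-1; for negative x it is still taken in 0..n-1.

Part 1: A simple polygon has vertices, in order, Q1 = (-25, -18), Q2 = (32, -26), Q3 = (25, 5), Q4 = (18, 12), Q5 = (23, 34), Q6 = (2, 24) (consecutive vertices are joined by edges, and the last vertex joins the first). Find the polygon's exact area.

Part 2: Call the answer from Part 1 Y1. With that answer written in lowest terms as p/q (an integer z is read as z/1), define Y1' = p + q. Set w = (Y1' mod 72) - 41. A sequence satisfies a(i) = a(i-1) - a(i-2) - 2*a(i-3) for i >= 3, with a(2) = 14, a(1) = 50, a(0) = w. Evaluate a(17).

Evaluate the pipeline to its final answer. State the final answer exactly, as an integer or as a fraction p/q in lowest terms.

-27934

Part 1: cross terms: (-25*-26 - 32*-18)=1226, (32*5 - 25*-26)=810, (25*12 - 18*5)=210, (18*34 - 23*12)=336, (23*24 - 2*34)=484, (2*-18 - -25*24)=564; twice the area = |3630| = 3630; area = 1815; answer 1815
Part 2: Y1 = 1815; threaded value p + q = 1816; w = -25; a(3) = 1*(14) - 1*(50) - 2*(-25) = 14; iterating: a(3)=14, a(4)=-100, a(5)=-142, a(6)=-70, a(7)=272, a(8)=626, a(9)=494, a(10)=-676, a(11)=-2422, a(12)=-2734, a(13)=1040, a(14)=8618, a(15)=13046, a(16)=2348, a(17)=-27934; answer -27934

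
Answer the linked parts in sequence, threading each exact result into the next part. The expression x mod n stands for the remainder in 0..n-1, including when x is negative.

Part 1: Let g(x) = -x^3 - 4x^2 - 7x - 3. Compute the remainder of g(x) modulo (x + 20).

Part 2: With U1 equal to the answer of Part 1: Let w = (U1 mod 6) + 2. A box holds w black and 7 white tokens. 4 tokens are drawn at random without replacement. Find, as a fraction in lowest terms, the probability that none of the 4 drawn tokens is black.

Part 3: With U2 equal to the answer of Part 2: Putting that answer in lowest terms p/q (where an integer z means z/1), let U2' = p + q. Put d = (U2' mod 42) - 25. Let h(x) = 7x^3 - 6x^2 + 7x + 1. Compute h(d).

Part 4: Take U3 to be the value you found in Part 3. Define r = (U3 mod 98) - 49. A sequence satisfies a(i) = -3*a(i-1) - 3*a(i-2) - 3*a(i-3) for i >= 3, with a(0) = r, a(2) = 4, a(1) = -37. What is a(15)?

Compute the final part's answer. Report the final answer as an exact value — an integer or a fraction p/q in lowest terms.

2033667

Part 1: remainder = value at the root: -1*(-20)^3 - 4*(-20)^2 - 7*(-20)^1 - 3 = (8000) + (-1600) + (140) + (-3) = 6537; answer 6537
Part 2: U1 = 6537; w = 5; total draws C(12,4) = 495; favorable C(7,4) = 35; P = 7/99; answer 7/99
Part 3: U2 = 7/99; threaded value p + q = 106; d = -3; 7*(-3)^3 - 6*(-3)^2 + 7*(-3)^1 + 1 = (-189) + (-54) + (-21) + (1) = -263; answer -263
Part 4: U3 = -263; r = -18; a(3) = -3*(4) - 3*(-37) - 3*(-18) = 153; iterating: a(3)=153, a(4)=-360, a(5)=609, a(6)=-1206, a(7)=2871, a(8)=-6822, a(9)=15471, a(10)=-34560, a(11)=77733, a(12)=-175932, a(13)=398277, a(14)=-900234, a(15)=2033667; answer 2033667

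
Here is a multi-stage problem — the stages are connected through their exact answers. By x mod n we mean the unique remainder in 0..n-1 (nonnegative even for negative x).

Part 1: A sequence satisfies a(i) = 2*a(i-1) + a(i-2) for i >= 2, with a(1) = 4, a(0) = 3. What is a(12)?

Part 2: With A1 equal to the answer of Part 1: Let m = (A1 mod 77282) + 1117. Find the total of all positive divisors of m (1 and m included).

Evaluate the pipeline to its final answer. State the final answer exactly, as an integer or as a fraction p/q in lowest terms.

Part 1: a(2) = 2*(4) + 1*(3) = 11; iterating: a(2)=11, a(3)=26, a(4)=63, a(5)=152, a(6)=367, a(7)=886, a(8)=2139, a(9)=5164, a(10)=12467, a(11)=30098, a(12)=72663; answer 72663
Part 2: A1 = 72663; m = 73780; 73780 = 2^2 * 5 * 7 * 17 * 31; sigma = (1 + 2 + 4) * (1 + 5) * (1 + 7) * (1 + 17) * (1 + 31) = 7 * 6 * 8 * 18 * 32 = 193536; answer 193536

193536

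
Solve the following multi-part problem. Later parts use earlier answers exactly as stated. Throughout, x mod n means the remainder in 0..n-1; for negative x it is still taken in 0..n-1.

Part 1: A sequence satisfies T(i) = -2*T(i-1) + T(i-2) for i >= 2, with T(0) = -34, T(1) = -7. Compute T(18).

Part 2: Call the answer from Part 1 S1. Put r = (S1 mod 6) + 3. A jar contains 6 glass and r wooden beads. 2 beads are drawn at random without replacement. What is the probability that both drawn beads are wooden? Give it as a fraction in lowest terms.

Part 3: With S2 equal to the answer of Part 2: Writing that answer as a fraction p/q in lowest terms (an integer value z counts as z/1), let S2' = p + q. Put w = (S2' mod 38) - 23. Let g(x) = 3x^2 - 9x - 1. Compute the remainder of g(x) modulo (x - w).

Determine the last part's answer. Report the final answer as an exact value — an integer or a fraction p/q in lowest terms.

209

Part 1: T(2) = -2*(-7) + 1*(-34) = -20; iterating: T(2)=-20, T(3)=33, T(4)=-86, T(5)=205, T(6)=-496, T(7)=1197, T(8)=-2890, T(9)=6977, T(10)=-16844, T(11)=40665, T(12)=-98174, T(13)=237013, T(14)=-572200, T(15)=1381413, T(16)=-3335026, T(17)=8051465, T(18)=-19437956; answer -19437956
Part 2: S1 = -19437956; r = 7; total draws C(13,2) = 78; favorable C(7,2) = 21; P = 7/26; answer 7/26
Part 3: S2 = 7/26; threaded value p + q = 33; w = 10; remainder = value at the root: 3*(10)^2 - 9*(10)^1 - 1 = (300) + (-90) + (-1) = 209; answer 209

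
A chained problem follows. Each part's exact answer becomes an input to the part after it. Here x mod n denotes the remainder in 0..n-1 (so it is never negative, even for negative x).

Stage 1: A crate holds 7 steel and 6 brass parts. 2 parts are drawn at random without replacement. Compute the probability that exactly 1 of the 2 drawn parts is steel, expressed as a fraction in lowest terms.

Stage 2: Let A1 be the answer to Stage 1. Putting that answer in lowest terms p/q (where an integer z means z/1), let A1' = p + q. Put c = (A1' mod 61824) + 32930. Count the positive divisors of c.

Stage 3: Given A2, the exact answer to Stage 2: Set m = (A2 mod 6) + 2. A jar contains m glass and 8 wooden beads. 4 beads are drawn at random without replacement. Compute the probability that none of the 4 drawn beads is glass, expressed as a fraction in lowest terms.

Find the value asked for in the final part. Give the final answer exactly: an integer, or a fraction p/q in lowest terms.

1/3

Stage 1: total draws C(13,2) = 78; favorable C(7,1)*C(6,1) = 42; P = 7/13; answer 7/13
Stage 2: A1 = 7/13; threaded value p + q = 20; c = 32950; 32950 = 2 * 5^2 * 659; number of divisors = (1+1) * (2+1) * (1+1) = 12; answer 12
Stage 3: A2 = 12; m = 2; total draws C(10,4) = 210; favorable C(8,4) = 70; P = 1/3; answer 1/3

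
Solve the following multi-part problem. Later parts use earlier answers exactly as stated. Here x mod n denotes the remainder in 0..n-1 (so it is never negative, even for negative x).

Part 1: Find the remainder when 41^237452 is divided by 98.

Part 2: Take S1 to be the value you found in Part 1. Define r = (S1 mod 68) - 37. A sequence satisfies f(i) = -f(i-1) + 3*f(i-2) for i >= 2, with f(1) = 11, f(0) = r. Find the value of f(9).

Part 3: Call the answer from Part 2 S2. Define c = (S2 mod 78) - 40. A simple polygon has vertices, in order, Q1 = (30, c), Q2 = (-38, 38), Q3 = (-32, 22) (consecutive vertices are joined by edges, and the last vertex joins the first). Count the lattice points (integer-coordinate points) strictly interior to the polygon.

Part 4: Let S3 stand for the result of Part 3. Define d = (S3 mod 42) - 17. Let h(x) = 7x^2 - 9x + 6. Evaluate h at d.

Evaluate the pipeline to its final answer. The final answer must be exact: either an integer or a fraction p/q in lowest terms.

Part 1: squarings mod 98: 41^1=41, 41^2=15, 41^4=29, 41^8=57, 41^16=15, 41^32=29, 41^64=57, 41^128=15, 41^256=29, 41^512=57, 41^1024=15, 41^2048=29, 41^4096=57, 41^8192=15, 41^16384=29, 41^32768=57, 41^65536=15, 41^131072=29; 41^237452 = 41^4 * 41^8 * 41^128 * 41^256 * 41^512 * 41^1024 * 41^2048 * 41^4096 * 41^32768 * 41^65536 * 41^131072 = 85 (mod 98); answer 85
Part 2: S1 = 85; r = -20; f(2) = -1*(11) + 3*(-20) = -71; iterating: f(2)=-71, f(3)=104, f(4)=-317, f(5)=629, f(6)=-1580, f(7)=3467, f(8)=-8207, f(9)=18608; answer 18608
Part 3: S2 = 18608; c = 4; cross terms: (30*38 - -38*4)=1292, (-38*22 - -32*38)=380, (-32*4 - 30*22)=-788; twice the area = |884| = 884; area = 442; boundary points = 34 + 2 + 2 = 38; strictly interior points = area - boundary/2 + 1 = 424; answer 424
Part 4: S3 = 424; d = -13; 7*(-13)^2 - 9*(-13)^1 + 6 = (1183) + (117) + (6) = 1306; answer 1306

1306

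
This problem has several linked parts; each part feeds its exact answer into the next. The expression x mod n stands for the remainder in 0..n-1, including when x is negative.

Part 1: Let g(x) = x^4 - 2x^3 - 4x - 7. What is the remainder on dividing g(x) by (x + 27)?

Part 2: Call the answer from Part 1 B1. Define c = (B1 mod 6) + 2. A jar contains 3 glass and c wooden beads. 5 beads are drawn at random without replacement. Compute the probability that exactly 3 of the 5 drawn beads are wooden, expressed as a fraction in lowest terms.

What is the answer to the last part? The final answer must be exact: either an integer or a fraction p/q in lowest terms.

Part 1: remainder = value at the root: 1*(-27)^4 - 2*(-27)^3 - 4*(-27)^1 - 7 = (531441) + (39366) + (108) + (-7) = 570908; answer 570908
Part 2: B1 = 570908; c = 4; total draws C(7,5) = 21; favorable C(4,3)*C(3,2) = 12; P = 4/7; answer 4/7

4/7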